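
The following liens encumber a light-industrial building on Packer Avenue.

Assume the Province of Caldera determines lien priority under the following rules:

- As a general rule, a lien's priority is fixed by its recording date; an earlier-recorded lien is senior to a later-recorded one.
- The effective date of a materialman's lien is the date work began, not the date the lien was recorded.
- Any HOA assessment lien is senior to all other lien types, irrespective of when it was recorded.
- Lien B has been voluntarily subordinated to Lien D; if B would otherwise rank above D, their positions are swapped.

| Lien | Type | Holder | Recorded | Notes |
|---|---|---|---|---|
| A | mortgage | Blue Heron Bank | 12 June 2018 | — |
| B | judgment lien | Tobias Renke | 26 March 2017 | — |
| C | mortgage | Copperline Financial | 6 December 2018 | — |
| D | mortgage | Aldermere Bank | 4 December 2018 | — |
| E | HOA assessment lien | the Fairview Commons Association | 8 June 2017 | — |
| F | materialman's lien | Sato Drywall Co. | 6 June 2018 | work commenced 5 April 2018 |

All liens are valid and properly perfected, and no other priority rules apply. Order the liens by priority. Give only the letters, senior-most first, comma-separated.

Adjusting effective dates: F is treated as recorded 5 April 2018, the work-commencement date.
E, as an HOA assessment lien, has superpriority and ranks first.
Remaining liens by effective date: B (26 March 2017), F (5 April 2018), A (12 June 2018), D (4 December 2018), C (6 December 2018).
The subordination applies — B was senior to D — so B and D swap.

E, D, F, A, B, C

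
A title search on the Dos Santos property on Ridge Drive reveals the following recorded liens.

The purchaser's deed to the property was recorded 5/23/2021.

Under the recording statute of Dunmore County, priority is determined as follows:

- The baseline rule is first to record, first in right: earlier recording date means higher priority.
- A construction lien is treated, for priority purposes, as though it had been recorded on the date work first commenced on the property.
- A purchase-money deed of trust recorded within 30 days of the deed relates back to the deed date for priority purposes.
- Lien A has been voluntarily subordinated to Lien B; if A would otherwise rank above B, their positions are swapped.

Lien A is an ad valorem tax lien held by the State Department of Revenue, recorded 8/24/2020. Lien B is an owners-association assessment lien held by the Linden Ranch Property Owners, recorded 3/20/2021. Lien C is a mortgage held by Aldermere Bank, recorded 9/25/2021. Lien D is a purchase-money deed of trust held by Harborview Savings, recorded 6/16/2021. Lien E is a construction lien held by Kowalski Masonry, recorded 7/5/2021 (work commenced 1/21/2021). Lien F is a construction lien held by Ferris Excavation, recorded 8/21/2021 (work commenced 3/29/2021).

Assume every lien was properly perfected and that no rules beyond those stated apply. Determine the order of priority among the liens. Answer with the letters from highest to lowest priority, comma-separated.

B, E, A, F, D, C

First, effective dates: D's effective date is the deed date, 5/23/2021; E relates back to 1/21/2021 (work commenced); F relates back to 3/29/2021 (work commenced).
Ordering by effective date: A (8/24/2020), E (1/21/2021), B (3/20/2021), F (3/29/2021), D (5/23/2021), C (9/25/2021).
A would otherwise be senior to B, so under the subordination agreement A and B exchange positions.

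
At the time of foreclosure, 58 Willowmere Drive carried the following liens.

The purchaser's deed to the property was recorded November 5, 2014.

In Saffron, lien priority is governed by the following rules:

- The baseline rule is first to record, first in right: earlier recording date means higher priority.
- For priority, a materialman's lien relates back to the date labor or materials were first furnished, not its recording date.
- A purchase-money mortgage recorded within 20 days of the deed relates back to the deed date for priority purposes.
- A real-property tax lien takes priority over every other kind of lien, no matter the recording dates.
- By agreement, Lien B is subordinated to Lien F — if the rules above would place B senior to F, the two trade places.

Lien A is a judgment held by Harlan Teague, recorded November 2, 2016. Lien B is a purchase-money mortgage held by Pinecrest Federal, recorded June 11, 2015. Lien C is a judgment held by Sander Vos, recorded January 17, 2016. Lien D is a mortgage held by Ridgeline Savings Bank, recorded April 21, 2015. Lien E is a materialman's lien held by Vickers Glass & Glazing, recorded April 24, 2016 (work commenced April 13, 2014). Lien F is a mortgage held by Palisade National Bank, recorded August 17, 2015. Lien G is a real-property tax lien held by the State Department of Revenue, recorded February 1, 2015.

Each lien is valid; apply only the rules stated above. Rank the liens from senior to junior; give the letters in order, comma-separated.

G, E, D, F, B, C, A

Effective dates: B was recorded 218 days after the deed — beyond 20 days — so no relation-back applies; E relates back to April 13, 2014 (work commenced).
G, as a real-property tax lien, has superpriority and ranks first.
Among the remaining liens, by effective date: E (April 13, 2014), D (April 21, 2015), B (June 11, 2015), F (August 17, 2015), C (January 17, 2016), A (November 2, 2016).
The subordination applies — B was senior to F — so B and F swap.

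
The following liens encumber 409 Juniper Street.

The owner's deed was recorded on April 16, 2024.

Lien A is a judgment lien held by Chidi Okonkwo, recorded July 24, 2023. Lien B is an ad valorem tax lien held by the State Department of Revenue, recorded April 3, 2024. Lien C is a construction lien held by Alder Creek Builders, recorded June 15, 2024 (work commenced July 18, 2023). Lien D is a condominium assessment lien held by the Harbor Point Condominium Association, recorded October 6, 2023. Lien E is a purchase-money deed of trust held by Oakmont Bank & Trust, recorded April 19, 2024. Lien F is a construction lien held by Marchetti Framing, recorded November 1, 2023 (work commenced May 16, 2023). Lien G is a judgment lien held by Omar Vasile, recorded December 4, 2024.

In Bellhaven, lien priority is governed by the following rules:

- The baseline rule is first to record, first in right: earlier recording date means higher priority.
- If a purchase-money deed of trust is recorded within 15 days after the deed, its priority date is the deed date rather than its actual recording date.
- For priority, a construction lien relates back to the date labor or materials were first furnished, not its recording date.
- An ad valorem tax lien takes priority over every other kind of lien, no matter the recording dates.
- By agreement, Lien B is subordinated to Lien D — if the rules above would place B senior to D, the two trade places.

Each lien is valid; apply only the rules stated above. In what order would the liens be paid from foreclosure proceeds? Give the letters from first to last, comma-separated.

D, F, C, A, B, E, G

Adjusting effective dates: C's effective date is July 18, 2023, when work began; E was recorded within the 15-day window, so its effective date is the deed date April 16, 2024; F's effective date is May 16, 2023, when work began.
As an ad valorem tax lien, B is senior to every other lien.
Remaining liens by effective date: F (May 16, 2023), C (July 18, 2023), A (July 24, 2023), D (October 6, 2023), E (April 16, 2024), G (December 4, 2024).
Because B would otherwise rank above D, the subordination swaps them.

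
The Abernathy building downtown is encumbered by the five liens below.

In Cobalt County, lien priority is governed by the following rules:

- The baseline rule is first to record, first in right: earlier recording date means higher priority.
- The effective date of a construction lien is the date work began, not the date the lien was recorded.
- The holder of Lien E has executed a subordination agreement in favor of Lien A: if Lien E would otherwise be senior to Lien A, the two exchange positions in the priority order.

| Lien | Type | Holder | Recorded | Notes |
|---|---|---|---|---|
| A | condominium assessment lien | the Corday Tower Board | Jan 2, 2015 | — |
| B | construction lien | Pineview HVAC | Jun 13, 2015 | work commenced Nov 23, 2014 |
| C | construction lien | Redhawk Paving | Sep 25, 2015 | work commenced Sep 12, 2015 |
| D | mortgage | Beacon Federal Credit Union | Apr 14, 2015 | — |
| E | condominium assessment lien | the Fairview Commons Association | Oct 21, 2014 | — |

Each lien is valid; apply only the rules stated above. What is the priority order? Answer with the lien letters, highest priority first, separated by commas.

First, effective dates: B is treated as recorded Nov 23, 2014, the work-commencement date; C relates back to Sep 12, 2015 (work commenced).
By effective date: E (Oct 21, 2014), B (Nov 23, 2014), A (Jan 2, 2015), D (Apr 14, 2015), C (Sep 12, 2015).
E would otherwise be senior to A, so under the subordination agreement E and A exchange positions.

A, B, E, D, C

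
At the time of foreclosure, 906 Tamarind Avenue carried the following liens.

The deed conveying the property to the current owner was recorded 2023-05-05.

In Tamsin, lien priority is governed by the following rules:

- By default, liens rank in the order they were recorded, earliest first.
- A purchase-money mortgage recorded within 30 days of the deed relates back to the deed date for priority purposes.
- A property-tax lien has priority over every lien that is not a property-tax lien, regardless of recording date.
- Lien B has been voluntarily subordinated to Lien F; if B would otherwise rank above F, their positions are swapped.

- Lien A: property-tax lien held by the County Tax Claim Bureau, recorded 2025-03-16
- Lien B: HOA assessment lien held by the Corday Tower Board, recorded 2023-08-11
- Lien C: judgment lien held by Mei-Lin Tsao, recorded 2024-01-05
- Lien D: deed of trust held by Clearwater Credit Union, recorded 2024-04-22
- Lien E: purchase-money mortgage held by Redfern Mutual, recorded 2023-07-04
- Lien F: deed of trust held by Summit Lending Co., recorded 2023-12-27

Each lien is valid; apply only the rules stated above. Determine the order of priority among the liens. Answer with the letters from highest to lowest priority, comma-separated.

Adjusting effective dates: E was recorded 60 days after the deed — beyond 30 days — so no relation-back applies.
As a property-tax lien, A is senior to every other lien.
The other liens, earliest effective date first: E (2023-07-04), B (2023-08-11), F (2023-12-27), C (2024-01-05), D (2024-04-22).
B would otherwise be senior to F, so under the subordination agreement B and F exchange positions.

A, E, F, B, C, D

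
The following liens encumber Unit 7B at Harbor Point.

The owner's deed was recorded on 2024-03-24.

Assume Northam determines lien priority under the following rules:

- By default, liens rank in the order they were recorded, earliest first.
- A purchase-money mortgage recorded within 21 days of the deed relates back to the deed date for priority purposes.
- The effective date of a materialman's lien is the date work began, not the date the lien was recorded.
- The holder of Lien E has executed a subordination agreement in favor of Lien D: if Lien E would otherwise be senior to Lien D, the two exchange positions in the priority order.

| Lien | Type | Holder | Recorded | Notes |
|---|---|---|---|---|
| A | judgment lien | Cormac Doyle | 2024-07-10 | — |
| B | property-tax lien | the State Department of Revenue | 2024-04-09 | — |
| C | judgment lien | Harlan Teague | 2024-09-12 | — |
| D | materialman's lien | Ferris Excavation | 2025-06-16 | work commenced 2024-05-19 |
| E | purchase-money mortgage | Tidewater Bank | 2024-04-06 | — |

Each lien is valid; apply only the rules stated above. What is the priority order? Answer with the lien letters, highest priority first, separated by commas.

D, B, E, A, C

Effective dates after the stated exceptions: D relates back to 2024-05-19 (work commenced); E was recorded within the 21-day window, so its effective date is the deed date 2024-03-24.
Sorted by effective date: E (2024-03-24), B (2024-04-09), D (2024-05-19), A (2024-07-10), C (2024-09-12).
E is senior to D before the subordination, so the two trade places.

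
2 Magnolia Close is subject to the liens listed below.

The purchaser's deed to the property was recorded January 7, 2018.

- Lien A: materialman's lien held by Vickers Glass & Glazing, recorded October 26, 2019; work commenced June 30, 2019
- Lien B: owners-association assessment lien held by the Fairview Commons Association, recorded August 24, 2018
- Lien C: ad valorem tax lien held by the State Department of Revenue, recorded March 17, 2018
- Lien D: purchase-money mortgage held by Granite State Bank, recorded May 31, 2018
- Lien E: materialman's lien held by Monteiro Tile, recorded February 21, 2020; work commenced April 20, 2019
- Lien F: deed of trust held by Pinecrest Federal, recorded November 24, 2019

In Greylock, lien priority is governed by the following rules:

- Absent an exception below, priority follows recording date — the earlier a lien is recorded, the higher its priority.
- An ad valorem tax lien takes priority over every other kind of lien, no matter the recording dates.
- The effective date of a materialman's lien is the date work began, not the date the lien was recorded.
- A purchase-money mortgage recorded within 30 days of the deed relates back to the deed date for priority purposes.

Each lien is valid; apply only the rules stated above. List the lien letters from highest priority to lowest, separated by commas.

Effective dates: A is treated as recorded June 30, 2019, the work-commencement date; D was recorded 144 days after the deed — beyond 30 days — so no relation-back applies; E relates back to April 20, 2019 (work commenced).
As an ad valorem tax lien, C is senior to every other lien.
The other liens, earliest effective date first: D (May 31, 2018), B (August 24, 2018), E (April 20, 2019), A (June 30, 2019), F (November 24, 2019).

C, D, B, E, A, F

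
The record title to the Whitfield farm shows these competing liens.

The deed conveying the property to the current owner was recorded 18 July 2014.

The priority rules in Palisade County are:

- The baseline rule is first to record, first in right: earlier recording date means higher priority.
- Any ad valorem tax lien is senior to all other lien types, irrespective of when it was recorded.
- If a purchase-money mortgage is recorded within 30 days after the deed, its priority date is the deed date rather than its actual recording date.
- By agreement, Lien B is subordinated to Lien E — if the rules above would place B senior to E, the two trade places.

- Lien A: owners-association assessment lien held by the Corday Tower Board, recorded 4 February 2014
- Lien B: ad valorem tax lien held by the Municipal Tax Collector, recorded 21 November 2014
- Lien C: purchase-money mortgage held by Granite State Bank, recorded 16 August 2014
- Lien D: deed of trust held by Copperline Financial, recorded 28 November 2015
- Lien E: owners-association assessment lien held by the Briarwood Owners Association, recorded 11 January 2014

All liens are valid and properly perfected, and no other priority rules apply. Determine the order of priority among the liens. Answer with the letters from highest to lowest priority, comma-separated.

E, B, A, C, D

Adjusting effective dates: C was recorded within the 30-day window, so its effective date is the deed date 18 July 2014.
B is an ad valorem tax lien and takes priority over every other lien.
Remaining liens by effective date: E (11 January 2014), A (4 February 2014), C (18 July 2014), D (28 November 2015).
The subordination applies — B was senior to E — so B and E swap.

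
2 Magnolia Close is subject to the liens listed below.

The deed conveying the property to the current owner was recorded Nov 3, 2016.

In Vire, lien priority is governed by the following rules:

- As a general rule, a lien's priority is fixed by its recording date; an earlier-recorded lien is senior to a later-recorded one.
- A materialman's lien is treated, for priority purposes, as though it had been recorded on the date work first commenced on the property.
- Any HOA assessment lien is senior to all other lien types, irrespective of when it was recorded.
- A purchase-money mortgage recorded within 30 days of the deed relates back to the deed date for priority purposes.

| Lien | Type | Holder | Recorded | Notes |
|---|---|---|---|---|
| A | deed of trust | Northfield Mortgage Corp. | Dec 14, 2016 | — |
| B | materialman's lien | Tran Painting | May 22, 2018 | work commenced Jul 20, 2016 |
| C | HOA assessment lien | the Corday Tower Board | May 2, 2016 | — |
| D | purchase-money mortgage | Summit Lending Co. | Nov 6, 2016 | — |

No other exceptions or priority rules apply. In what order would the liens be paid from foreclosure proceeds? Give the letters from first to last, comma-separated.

C, B, D, A

First, effective dates: B is treated as recorded Jul 20, 2016, the work-commencement date; D was recorded within the 30-day window, so its effective date is the deed date Nov 3, 2016.
As an HOA assessment lien, C is senior to every other lien.
The other liens, earliest effective date first: B (Jul 20, 2016), D (Nov 3, 2016), A (Dec 14, 2016).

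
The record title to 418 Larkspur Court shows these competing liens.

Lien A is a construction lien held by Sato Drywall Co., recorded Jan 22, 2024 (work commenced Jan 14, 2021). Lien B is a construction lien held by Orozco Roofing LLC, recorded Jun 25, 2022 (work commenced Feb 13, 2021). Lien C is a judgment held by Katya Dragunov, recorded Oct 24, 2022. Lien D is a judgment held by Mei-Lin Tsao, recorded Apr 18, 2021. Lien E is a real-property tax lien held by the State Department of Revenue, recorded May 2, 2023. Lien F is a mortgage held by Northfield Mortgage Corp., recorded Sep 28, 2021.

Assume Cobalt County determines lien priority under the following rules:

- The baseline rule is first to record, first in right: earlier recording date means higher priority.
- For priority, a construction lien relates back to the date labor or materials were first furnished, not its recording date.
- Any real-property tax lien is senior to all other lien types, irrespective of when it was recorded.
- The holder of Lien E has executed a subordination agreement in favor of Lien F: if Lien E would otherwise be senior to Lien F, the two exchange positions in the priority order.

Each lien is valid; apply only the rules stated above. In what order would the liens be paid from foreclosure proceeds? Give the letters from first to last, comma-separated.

Effective dates after the stated exceptions: A relates back to Jan 14, 2021 (work commenced); B's effective date is Feb 13, 2021, when work began.
E is a real-property tax lien, so it outranks all other liens regardless of date.
Among the remaining liens, by effective date: A (Jan 14, 2021), B (Feb 13, 2021), D (Apr 18, 2021), F (Sep 28, 2021), C (Oct 24, 2022).
The subordination applies — E was senior to F — so E and F swap.

F, A, B, D, E, C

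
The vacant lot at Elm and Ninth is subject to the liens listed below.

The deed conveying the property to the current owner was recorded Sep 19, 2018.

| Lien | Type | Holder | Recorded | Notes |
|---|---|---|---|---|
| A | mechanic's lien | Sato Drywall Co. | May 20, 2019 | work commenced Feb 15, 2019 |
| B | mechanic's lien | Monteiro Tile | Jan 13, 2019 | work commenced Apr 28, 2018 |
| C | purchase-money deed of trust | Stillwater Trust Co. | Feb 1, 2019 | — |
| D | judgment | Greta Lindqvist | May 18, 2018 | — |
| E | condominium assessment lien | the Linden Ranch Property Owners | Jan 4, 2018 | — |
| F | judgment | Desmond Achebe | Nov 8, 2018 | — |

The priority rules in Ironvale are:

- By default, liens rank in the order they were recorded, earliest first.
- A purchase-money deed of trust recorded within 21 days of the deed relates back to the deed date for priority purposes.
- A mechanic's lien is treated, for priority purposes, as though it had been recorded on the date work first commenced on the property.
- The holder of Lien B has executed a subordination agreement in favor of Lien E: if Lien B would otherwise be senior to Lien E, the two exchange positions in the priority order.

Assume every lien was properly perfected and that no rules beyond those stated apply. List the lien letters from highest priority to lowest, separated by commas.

E, B, D, F, C, A

Adjusting effective dates: A is treated as recorded Feb 15, 2019, the work-commencement date; B is treated as recorded Apr 28, 2018, the work-commencement date; C missed the 21-day window (135 days after the deed), so its recording date stands.
By effective date, earliest first: E (Jan 4, 2018), B (Apr 28, 2018), D (May 18, 2018), F (Nov 8, 2018), C (Feb 1, 2019), A (Feb 15, 2019).
Since B is not senior to E, the subordination leaves the order unchanged.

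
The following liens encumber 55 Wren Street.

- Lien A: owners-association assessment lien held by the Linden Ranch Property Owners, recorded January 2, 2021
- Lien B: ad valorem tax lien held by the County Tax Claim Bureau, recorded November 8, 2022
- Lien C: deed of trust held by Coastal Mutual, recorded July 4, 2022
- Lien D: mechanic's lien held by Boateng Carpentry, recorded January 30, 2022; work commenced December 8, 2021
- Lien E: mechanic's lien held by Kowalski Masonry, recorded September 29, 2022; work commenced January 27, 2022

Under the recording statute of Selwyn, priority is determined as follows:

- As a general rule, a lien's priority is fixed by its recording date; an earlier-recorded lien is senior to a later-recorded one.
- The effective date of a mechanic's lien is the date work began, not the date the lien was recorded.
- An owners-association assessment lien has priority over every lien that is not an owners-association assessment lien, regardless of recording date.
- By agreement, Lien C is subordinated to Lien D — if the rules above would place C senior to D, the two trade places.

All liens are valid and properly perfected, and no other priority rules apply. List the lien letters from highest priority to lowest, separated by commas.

A, D, E, C, B

First, effective dates: D is treated as recorded December 8, 2021, the work-commencement date; E relates back to January 27, 2022 (work commenced).
A is an owners-association assessment lien and takes priority over every other lien.
Ordering the rest by effective date: D (December 8, 2021), E (January 27, 2022), C (July 4, 2022), B (November 8, 2022).
C is already junior to D, so the subordination agreement changes nothing.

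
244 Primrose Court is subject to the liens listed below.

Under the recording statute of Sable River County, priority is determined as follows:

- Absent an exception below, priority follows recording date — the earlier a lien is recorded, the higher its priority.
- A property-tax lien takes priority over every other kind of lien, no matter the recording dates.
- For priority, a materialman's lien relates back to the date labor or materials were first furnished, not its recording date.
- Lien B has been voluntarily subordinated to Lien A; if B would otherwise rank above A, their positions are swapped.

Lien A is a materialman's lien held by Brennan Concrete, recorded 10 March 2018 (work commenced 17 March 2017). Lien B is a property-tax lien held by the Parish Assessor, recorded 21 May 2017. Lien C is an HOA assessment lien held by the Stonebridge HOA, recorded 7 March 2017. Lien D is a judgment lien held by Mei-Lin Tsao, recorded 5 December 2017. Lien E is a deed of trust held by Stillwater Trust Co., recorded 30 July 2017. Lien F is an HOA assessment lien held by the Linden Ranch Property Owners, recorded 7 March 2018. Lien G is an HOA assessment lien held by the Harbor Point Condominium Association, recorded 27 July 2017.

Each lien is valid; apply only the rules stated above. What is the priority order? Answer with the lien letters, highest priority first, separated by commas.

A, C, B, G, E, D, F

First, effective dates: A is treated as recorded 17 March 2017, the work-commencement date.
B is a property-tax lien, so it outranks all other liens regardless of date.
The other liens, earliest effective date first: C (7 March 2017), A (17 March 2017), G (27 July 2017), E (30 July 2017), D (5 December 2017), F (7 March 2018).
Because B would otherwise rank above A, the subordination swaps them.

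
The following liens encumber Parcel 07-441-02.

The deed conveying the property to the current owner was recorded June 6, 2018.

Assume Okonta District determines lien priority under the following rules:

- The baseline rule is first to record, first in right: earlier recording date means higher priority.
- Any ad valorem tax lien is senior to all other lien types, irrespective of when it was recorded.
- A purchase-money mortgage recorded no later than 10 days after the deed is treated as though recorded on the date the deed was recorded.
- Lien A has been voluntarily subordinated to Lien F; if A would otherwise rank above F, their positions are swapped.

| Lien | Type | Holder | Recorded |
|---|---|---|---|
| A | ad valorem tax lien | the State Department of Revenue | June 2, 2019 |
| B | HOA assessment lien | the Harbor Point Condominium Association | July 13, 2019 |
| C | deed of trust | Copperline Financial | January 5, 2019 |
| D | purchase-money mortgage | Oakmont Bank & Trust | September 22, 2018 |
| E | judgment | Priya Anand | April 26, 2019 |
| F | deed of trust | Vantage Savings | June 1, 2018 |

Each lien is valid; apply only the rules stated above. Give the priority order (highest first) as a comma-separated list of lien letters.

First, effective dates: D was recorded 108 days after the deed — beyond 10 days — so no relation-back applies.
A, as an ad valorem tax lien, has superpriority and ranks first.
The other liens, earliest effective date first: F (June 1, 2018), D (September 22, 2018), C (January 5, 2019), E (April 26, 2019), B (July 13, 2019).
A would otherwise be senior to F, so under the subordination agreement A and F exchange positions.

F, A, D, C, E, B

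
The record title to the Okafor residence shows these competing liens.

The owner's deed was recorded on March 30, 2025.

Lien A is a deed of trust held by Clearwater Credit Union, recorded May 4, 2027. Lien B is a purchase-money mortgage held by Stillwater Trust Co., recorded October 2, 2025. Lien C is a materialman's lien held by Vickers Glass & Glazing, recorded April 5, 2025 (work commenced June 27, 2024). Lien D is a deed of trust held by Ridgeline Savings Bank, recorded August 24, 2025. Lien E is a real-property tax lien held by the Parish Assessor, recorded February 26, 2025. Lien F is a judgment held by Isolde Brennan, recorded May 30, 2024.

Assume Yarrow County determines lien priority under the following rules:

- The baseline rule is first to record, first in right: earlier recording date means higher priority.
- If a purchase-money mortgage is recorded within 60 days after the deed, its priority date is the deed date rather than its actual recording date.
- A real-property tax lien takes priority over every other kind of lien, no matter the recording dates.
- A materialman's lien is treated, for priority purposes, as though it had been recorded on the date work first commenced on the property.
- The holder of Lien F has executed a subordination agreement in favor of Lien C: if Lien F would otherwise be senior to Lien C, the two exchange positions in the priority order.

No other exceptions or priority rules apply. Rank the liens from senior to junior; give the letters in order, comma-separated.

Effective dates after the stated exceptions: B missed the 60-day window (186 days after the deed), so its recording date stands; C's effective date is June 27, 2024, when work began.
E, as a real-property tax lien, has superpriority and ranks first.
Remaining liens by effective date: F (May 30, 2024), C (June 27, 2024), D (August 24, 2025), B (October 2, 2025), A (May 4, 2027).
F would otherwise be senior to C, so under the subordination agreement F and C exchange positions.

E, C, F, D, B, A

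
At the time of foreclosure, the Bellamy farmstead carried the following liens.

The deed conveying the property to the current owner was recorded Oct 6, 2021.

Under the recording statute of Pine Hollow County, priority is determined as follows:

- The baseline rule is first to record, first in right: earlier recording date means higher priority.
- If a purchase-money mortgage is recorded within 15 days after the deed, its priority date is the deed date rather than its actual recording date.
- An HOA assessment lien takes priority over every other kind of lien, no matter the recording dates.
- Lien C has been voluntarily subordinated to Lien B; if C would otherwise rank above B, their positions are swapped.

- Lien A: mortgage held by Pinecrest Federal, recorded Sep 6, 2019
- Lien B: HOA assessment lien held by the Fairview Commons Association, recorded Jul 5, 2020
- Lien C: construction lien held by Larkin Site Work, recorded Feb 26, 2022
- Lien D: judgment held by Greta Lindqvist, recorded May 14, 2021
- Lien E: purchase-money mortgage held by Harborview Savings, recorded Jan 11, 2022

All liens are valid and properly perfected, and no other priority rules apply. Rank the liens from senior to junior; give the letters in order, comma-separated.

B, A, D, E, C

Adjusting effective dates: E missed the 15-day window (97 days after the deed), so its recording date stands.
As an HOA assessment lien, B is senior to every other lien.
Remaining liens by effective date: A (Sep 6, 2019), D (May 14, 2021), E (Jan 11, 2022), C (Feb 26, 2022).
C already ranks below B; the subordination has no effect.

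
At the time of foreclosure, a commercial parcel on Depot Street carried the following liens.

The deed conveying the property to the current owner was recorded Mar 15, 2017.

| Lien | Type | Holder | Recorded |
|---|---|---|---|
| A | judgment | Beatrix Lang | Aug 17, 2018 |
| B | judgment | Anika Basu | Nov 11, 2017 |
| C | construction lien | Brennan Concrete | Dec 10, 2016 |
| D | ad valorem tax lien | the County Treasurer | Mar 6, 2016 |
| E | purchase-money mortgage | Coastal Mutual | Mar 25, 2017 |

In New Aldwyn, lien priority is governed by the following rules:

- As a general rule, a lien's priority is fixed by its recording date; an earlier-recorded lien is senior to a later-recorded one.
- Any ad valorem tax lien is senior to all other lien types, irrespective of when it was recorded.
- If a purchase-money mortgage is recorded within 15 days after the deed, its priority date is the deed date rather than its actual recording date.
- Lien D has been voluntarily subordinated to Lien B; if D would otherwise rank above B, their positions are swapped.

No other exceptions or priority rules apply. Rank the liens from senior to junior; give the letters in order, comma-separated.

B, C, E, D, A

Adjusting effective dates: E relates back to the deed date Mar 15, 2017.
D, as an ad valorem tax lien, has superpriority and ranks first.
Ordering the rest by effective date: C (Dec 10, 2016), E (Mar 15, 2017), B (Nov 11, 2017), A (Aug 17, 2018).
Because D would otherwise rank above B, the subordination swaps them.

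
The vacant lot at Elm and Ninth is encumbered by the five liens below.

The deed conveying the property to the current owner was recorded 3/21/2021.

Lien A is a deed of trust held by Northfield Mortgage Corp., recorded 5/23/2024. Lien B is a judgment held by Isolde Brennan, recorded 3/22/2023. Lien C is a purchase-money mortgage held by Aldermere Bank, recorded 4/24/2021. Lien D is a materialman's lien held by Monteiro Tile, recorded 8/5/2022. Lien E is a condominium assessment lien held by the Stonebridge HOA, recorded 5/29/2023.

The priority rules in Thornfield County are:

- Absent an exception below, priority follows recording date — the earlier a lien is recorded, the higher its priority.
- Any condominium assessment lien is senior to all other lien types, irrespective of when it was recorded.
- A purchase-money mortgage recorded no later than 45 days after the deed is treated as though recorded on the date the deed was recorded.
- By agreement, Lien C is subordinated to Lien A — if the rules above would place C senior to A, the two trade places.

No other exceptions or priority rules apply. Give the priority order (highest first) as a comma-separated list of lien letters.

E, A, D, B, C

Adjusting effective dates: C's effective date is the deed date, 3/21/2021.
As a condominium assessment lien, E is senior to every other lien.
Ordering the rest by effective date: C (3/21/2021), D (8/5/2022), B (3/22/2023), A (5/23/2024).
Because C would otherwise rank above A, the subordination swaps them.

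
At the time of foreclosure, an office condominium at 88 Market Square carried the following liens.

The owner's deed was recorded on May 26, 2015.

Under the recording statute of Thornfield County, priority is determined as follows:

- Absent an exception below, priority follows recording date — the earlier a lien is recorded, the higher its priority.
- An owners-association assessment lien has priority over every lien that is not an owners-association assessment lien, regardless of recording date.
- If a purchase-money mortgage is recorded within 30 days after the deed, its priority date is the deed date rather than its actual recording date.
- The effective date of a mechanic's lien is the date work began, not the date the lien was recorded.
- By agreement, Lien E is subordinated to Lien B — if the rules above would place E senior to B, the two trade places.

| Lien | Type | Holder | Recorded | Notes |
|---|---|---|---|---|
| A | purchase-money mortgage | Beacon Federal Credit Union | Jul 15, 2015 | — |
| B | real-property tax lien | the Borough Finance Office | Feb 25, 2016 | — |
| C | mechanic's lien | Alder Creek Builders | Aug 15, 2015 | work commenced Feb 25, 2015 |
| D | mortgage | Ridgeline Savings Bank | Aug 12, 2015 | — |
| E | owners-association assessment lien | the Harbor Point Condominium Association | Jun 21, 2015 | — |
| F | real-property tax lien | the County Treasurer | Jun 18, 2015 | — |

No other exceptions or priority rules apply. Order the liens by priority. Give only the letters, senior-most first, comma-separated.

B, C, F, A, D, E

Effective dates: A was recorded 50 days after the deed — beyond 30 days — so no relation-back applies; C is treated as recorded Feb 25, 2015, the work-commencement date.
E is an owners-association assessment lien, so it outranks all other liens regardless of date.
The other liens, earliest effective date first: C (Feb 25, 2015), F (Jun 18, 2015), A (Jul 15, 2015), D (Aug 12, 2015), B (Feb 25, 2016).
Because E would otherwise rank above B, the subordination swaps them.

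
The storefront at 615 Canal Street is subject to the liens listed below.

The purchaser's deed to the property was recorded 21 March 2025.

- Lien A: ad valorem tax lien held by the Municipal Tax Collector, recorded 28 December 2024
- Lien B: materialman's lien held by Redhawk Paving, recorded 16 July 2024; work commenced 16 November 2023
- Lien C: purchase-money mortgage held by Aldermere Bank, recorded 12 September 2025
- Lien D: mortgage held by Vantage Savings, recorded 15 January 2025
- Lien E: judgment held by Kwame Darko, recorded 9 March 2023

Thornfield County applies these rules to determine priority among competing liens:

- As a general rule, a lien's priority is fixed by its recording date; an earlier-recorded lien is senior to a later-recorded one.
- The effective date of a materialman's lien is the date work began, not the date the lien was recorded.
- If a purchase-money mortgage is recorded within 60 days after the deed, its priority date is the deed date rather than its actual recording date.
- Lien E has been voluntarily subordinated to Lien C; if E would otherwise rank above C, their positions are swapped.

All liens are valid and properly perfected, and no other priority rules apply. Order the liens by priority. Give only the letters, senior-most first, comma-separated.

Effective dates after the stated exceptions: B is treated as recorded 16 November 2023, the work-commencement date; C was recorded 175 days after the deed, outside the 60-day window, so it keeps its recording date.
Sorted by effective date: E (9 March 2023), B (16 November 2023), A (28 December 2024), D (15 January 2025), C (12 September 2025).
Because E would otherwise rank above C, the subordination swaps them.

C, B, A, D, E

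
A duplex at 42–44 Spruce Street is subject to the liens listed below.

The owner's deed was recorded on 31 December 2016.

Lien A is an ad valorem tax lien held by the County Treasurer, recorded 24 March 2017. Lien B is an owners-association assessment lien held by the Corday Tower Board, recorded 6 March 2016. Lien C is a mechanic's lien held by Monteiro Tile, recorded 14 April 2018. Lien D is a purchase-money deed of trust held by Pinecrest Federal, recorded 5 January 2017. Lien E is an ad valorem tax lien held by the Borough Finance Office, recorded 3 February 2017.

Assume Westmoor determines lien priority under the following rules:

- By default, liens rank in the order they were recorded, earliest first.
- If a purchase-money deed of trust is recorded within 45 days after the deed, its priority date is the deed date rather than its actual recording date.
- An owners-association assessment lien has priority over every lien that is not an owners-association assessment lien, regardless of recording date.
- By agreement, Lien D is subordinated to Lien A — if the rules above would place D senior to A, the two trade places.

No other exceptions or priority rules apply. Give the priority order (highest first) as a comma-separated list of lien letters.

B, A, E, D, C

First, effective dates: D relates back to the deed date 31 December 2016.
B, as an owners-association assessment lien, has superpriority and ranks first.
Remaining liens by effective date: D (31 December 2016), E (3 February 2017), A (24 March 2017), C (14 April 2018).
The subordination applies — D was senior to A — so D and A swap.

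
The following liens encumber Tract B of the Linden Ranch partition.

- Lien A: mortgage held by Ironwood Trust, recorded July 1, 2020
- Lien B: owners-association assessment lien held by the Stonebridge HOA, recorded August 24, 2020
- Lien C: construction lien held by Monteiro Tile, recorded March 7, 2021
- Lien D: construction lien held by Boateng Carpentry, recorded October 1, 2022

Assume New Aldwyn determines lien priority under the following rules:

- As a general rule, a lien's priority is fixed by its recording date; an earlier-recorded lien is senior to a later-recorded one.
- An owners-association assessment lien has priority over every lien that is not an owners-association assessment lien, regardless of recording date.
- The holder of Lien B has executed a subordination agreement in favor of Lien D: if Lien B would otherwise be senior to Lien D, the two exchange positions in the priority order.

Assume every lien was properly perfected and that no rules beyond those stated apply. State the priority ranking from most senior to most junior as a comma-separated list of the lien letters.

B, as an owners-association assessment lien, has superpriority and ranks first.
Ordering the rest by effective date: A (July 1, 2020), C (March 7, 2021), D (October 1, 2022).
B would otherwise be senior to D, so under the subordination agreement B and D exchange positions.

D, A, C, B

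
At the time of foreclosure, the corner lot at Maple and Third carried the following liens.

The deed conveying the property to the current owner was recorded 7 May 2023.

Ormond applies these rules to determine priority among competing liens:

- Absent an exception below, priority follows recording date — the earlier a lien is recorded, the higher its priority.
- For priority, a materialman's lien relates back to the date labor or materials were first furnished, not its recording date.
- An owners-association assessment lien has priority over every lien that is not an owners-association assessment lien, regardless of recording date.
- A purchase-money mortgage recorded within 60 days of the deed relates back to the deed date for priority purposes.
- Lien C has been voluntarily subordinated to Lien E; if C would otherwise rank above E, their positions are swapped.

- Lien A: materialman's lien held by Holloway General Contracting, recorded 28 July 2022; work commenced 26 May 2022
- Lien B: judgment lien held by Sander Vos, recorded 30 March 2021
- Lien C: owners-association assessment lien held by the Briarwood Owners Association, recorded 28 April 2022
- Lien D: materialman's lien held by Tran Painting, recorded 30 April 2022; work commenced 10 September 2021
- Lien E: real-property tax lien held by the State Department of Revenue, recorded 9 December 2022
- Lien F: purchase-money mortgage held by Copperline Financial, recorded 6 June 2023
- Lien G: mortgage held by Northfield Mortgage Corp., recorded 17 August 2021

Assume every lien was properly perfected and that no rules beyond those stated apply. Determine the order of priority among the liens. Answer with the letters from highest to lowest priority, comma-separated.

Adjusting effective dates: A relates back to 26 May 2022 (work commenced); D relates back to 10 September 2021 (work commenced); F relates back to the deed date 7 May 2023.
As an owners-association assessment lien, C is senior to every other lien.
The other liens, earliest effective date first: B (30 March 2021), G (17 August 2021), D (10 September 2021), A (26 May 2022), E (9 December 2022), F (7 May 2023).
C would otherwise be senior to E, so under the subordination agreement C and E exchange positions.

E, B, G, D, A, C, F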